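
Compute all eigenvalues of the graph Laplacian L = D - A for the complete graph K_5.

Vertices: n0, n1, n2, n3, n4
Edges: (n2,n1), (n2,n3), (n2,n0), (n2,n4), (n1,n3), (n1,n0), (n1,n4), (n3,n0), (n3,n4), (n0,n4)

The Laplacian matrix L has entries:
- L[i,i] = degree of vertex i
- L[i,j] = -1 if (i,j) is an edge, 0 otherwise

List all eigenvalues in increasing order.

For the complete graph K_n, L = nI − J (J = all-ones matrix). J has eigenvalues n (once, eigenvector 𝟙) and 0 (multiplicity n−1), so L has eigenvalues 0 (once) and n (multiplicity n−1). Here n = 5: eigenvalue 0 once and 5 with multiplicity 4.
Laplacian eigenvalues (increasing order): [0.0, 5.0, 5.0, 5.0, 5.0]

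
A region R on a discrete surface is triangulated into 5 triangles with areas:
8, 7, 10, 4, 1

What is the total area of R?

8 + 7 + 10 + 4 + 1 = 30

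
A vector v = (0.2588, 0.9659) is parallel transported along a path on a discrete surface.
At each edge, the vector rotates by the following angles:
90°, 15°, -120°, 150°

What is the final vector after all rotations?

Total rotation: 90° + 15° + (-120°) + 150° = 135°. Final vector: (-0.8660, -0.5000)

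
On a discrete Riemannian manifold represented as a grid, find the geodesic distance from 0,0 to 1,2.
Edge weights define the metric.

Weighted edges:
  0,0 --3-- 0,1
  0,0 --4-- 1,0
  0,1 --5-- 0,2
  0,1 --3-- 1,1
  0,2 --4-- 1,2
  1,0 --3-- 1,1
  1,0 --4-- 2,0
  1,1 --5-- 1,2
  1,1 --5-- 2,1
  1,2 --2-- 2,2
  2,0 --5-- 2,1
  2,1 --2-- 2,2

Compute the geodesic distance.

Shortest path: 0,0 → 0,1 → 1,1 → 1,2, total weight = 11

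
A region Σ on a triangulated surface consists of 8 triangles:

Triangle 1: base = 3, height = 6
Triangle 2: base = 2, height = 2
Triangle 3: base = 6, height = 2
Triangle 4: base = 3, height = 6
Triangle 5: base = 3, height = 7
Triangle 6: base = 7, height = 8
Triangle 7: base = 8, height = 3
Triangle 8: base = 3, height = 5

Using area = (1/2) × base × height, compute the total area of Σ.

(1/2)×3×6 + (1/2)×2×2 + (1/2)×6×2 + (1/2)×3×6 + (1/2)×3×7 + (1/2)×7×8 + (1/2)×8×3 + (1/2)×3×5 = 84.0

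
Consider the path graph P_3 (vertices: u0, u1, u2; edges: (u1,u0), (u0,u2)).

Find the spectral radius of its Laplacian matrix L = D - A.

The path graph P_n has Laplacian eigenvalues λ_k = 2 − 2cos(kπ/n), k = 0, 1, …, n−1. Here n = 3:
k=0: 2 − 2cos(0) = 0.0; k=1: 2 − 2cos(π/3) = 1.0; k=2: 2 − 2cos(2π/3) = 3.0.
Laplacian eigenvalues: [0.0, 1.0, 3.0]. Largest eigenvalue (spectral radius) = 3.0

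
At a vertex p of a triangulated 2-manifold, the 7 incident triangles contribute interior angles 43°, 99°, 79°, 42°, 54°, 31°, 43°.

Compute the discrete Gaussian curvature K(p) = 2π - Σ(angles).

Sum of angles = 391°. K = 360° - 391° = -31° = -31π/180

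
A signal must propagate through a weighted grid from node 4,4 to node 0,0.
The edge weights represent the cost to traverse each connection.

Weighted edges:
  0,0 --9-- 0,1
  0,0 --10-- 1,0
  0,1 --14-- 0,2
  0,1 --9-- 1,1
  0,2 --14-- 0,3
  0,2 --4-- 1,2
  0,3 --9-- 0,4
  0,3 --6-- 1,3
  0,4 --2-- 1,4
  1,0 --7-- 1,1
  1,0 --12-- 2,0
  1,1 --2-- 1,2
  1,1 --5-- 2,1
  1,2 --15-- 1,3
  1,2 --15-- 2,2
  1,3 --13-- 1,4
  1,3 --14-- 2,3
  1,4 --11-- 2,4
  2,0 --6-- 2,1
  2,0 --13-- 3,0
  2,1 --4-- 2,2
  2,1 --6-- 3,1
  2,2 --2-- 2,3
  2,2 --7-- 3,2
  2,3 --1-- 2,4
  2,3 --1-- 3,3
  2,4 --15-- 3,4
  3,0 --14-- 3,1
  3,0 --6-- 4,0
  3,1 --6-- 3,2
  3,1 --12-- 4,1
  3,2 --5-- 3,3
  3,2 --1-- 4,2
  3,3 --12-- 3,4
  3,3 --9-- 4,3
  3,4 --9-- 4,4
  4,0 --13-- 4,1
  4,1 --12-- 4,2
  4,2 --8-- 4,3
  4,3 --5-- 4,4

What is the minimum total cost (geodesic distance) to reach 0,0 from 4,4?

Shortest path: 4,4 → 4,3 → 3,3 → 2,3 → 2,2 → 2,1 → 1,1 → 1,0 → 0,0, total weight = 43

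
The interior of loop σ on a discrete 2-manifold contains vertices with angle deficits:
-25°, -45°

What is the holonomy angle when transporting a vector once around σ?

Holonomy = total enclosed curvature = (-25°) + (-45°) = -70°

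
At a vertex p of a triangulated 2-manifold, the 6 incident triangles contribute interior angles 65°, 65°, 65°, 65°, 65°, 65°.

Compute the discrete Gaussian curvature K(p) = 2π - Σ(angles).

Sum of angles = 390°. K = 360° - 390° = -30° = -π/6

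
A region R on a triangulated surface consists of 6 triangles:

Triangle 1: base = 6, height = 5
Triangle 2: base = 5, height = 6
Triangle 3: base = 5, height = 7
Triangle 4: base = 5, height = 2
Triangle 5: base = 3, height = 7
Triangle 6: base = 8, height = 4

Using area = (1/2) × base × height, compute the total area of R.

(1/2)×6×5 + (1/2)×5×6 + (1/2)×5×7 + (1/2)×5×2 + (1/2)×3×7 + (1/2)×8×4 = 79.0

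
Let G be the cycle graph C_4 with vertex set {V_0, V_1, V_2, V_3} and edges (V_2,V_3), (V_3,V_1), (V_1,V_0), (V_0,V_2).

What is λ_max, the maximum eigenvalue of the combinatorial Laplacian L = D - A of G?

The cycle graph C_n has Laplacian eigenvalues λ_k = 2 − 2cos(2πk/n), k = 0, 1, …, n−1. Here n = 4:
k=0: 2 − 2cos(0) = 0.0; k=1: 2 − 2cos(π/2) = 2.0; k=2: 2 − 2cos(π) = 4.0; k=3: 2 − 2cos(3π/2) = 2.0.
Laplacian eigenvalues: [0.0, 2.0, 2.0, 4.0]. Largest eigenvalue (spectral radius) = 4.0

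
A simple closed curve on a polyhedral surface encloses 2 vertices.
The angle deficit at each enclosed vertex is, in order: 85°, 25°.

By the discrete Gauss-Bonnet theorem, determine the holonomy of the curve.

Holonomy = total enclosed curvature = 85° + 25° = 110°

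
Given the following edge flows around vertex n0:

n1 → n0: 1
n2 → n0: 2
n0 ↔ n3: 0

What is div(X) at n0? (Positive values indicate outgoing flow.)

Divergence = sum of outgoing flows = (-1) + (-2) + 0 = -3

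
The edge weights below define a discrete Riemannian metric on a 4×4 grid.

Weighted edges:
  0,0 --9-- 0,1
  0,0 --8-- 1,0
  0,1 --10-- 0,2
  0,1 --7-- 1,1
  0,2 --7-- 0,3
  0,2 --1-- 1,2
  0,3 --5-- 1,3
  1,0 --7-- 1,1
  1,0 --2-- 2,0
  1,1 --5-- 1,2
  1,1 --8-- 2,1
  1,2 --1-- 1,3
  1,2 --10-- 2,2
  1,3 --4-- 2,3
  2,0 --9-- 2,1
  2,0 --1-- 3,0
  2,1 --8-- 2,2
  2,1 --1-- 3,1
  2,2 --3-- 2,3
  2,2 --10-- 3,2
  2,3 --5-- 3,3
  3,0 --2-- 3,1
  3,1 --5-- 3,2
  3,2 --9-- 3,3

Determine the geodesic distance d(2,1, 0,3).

Shortest path: 2,1 → 1,1 → 1,2 → 1,3 → 0,3, total weight = 19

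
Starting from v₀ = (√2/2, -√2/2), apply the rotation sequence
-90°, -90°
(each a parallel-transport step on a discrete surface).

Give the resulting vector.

Total rotation: (-90°) + (-90°) = -180° ≡ 180° (mod 360°). Final vector: (-0.7071, 0.7071)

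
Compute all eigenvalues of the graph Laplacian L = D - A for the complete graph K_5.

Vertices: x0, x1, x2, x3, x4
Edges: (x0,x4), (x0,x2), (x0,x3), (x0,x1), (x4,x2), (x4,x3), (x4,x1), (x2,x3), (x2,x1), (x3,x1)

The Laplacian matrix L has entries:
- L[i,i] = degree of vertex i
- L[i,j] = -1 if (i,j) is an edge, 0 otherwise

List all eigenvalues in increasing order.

For the complete graph K_n, L = nI − J (J = all-ones matrix). J has eigenvalues n (once, eigenvector 𝟙) and 0 (multiplicity n−1), so L has eigenvalues 0 (once) and n (multiplicity n−1). Here n = 5: eigenvalue 0 once and 5 with multiplicity 4.
Laplacian eigenvalues (increasing order): [0.0, 5.0, 5.0, 5.0, 5.0]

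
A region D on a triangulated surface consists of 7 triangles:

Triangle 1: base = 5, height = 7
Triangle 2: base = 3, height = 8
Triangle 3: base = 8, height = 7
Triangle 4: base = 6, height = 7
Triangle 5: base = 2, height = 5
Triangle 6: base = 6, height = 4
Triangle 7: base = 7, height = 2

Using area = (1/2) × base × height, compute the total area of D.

(1/2)×5×7 + (1/2)×3×8 + (1/2)×8×7 + (1/2)×6×7 + (1/2)×2×5 + (1/2)×6×4 + (1/2)×7×2 = 102.5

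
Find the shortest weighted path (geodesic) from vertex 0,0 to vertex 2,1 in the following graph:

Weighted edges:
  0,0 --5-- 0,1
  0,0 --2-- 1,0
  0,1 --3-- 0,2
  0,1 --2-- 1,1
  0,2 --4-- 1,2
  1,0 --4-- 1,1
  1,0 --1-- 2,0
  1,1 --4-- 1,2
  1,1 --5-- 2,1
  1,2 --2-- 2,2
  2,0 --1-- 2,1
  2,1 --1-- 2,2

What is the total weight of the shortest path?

Shortest path: 0,0 → 1,0 → 2,0 → 2,1, total weight = 4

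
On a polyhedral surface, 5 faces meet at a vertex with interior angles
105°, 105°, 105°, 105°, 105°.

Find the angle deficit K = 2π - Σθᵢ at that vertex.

Sum of angles = 525°. K = 360° - 525° = -165°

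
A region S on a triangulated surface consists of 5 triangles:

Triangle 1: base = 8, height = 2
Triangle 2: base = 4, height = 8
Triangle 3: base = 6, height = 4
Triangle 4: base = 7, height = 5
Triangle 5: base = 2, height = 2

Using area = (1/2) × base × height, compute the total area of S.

(1/2)×8×2 + (1/2)×4×8 + (1/2)×6×4 + (1/2)×7×5 + (1/2)×2×2 = 55.5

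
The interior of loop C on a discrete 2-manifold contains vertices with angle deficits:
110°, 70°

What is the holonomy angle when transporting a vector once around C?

Holonomy = total enclosed curvature = 110° + 70° = 180°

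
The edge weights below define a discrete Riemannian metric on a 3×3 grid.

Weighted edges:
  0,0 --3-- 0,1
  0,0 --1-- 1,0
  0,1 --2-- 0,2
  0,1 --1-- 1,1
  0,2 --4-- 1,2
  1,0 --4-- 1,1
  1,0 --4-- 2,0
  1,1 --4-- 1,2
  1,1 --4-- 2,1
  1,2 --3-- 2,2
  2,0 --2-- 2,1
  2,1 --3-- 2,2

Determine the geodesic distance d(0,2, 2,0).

Shortest path: 0,2 → 0,1 → 1,1 → 2,1 → 2,0, total weight = 9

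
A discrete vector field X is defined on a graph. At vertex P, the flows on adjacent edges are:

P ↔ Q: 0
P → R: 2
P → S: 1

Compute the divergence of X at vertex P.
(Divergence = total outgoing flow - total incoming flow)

Divergence = sum of outgoing flows = 0 + 2 + 1 = 3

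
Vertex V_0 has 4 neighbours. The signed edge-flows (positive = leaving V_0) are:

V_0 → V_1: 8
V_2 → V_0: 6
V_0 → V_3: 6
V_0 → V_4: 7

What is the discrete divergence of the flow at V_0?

Divergence = sum of outgoing flows = 8 + (-6) + 6 + 7 = 15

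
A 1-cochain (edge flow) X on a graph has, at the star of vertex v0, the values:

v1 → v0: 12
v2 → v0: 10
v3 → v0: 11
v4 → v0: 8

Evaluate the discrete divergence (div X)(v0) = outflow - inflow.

Divergence = sum of outgoing flows = (-12) + (-10) + (-11) + (-8) = -41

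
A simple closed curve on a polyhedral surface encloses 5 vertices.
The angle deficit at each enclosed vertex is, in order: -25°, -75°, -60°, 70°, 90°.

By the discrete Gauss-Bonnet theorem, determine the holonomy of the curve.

Holonomy = total enclosed curvature = (-25°) + (-75°) + (-60°) + 70° + 90° = 0°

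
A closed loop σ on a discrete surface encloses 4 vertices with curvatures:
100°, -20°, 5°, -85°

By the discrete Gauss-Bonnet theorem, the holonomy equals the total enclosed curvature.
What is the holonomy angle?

Holonomy = total enclosed curvature = 100° + (-20°) + 5° + (-85°) = 0°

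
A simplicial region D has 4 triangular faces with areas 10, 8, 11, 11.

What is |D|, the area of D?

10 + 8 + 11 + 11 = 40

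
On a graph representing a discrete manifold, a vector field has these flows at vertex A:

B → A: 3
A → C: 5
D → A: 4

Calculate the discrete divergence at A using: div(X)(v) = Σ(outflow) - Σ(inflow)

Divergence = sum of outgoing flows = (-3) + 5 + (-4) = -2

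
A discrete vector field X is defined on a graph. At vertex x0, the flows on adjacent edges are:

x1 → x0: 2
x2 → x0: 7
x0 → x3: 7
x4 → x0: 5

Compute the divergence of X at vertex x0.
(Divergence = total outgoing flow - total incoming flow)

Divergence = sum of outgoing flows = (-2) + (-7) + 7 + (-5) = -7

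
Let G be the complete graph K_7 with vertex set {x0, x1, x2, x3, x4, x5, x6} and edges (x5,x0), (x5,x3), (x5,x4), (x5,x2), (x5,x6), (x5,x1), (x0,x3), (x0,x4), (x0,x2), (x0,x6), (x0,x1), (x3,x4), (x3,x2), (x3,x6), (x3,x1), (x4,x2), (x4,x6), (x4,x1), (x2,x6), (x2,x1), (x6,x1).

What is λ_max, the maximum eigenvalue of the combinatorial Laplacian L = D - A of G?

For the complete graph K_n, L = nI − J (J = all-ones matrix). J has eigenvalues n (once, eigenvector 𝟙) and 0 (multiplicity n−1), so L has eigenvalues 0 (once) and n (multiplicity n−1). Here n = 7: eigenvalue 0 once and 7 with multiplicity 6.
Laplacian eigenvalues: [0.0, 7.0, 7.0, 7.0, 7.0, 7.0, 7.0]. Largest eigenvalue (spectral radius) = 7.0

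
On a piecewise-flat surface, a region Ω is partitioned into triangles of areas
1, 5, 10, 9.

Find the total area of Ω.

1 + 5 + 10 + 9 = 25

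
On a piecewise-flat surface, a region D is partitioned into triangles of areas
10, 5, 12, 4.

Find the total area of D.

10 + 5 + 12 + 4 = 31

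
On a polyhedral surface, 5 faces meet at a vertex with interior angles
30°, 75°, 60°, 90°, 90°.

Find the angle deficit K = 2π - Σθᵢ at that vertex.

Sum of angles = 345°. K = 360° - 345° = 15°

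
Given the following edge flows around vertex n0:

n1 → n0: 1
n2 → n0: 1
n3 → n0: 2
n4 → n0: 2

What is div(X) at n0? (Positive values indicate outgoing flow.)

Divergence = sum of outgoing flows = (-1) + (-1) + (-2) + (-2) = -6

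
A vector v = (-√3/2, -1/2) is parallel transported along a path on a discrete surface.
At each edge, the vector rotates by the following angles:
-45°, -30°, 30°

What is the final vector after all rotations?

Total rotation: (-45°) + (-30°) + 30° = -45°. Final vector: (-0.9659, 0.2588)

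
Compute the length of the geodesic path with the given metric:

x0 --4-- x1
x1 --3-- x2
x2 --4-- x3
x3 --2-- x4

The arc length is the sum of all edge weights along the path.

Arc length = 4 + 3 + 4 + 2 = 13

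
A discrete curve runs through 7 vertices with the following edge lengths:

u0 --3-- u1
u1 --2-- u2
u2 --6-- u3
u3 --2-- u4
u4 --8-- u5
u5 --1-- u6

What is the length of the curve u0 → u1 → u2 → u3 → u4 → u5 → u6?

Arc length = 3 + 2 + 6 + 2 + 8 + 1 = 22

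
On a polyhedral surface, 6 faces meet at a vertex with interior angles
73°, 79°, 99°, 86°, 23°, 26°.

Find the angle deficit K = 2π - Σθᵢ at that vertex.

Sum of angles = 386°. K = 360° - 386° = -26° = -13π/90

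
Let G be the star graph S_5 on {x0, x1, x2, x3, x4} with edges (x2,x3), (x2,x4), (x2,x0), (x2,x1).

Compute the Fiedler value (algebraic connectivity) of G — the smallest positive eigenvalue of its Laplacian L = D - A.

The star S_5 is the complete bipartite graph K_{1,4} (one hub of degree 4, 4 leaves of degree 1). The Laplacian spectrum of K_{p,q} is 0, p (multiplicity q−1), q (multiplicity p−1), p+q. With p = 1, q = 4: 0 once, 1 with multiplicity 3, and 5 once. (Check: trace L = sum of degrees = 8 = 3·1 + 5.)
Laplacian eigenvalues: [0.0, 1.0, 1.0, 1.0, 5.0]. Algebraic connectivity (smallest non-zero eigenvalue) = 1.0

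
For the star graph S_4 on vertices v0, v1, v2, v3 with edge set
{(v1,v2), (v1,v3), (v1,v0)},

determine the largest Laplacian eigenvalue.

The star S_4 is the complete bipartite graph K_{1,3} (one hub of degree 3, 3 leaves of degree 1). The Laplacian spectrum of K_{p,q} is 0, p (multiplicity q−1), q (multiplicity p−1), p+q. With p = 1, q = 3: 0 once, 1 with multiplicity 2, and 4 once. (Check: trace L = sum of degrees = 6 = 2·1 + 4.)
Laplacian eigenvalues: [0.0, 1.0, 1.0, 4.0]. Largest eigenvalue (spectral radius) = 4.0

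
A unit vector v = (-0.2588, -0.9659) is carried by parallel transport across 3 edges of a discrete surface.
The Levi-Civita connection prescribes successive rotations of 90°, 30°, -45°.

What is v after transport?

Total rotation: 90° + 30° + (-45°) = 75°. Final vector: (0.8660, -0.5000)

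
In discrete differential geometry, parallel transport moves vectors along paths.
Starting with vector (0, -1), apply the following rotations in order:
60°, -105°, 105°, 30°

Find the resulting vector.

Total rotation: 60° + (-105°) + 105° + 30° = 90°. Final vector: (1, 0)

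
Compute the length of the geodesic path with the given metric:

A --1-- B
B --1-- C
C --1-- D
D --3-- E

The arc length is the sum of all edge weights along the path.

Arc length = 1 + 1 + 1 + 3 = 6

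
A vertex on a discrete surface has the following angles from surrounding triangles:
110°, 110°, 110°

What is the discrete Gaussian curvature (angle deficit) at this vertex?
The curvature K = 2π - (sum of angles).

Sum of angles = 330°. K = 360° - 330° = 30° = π/6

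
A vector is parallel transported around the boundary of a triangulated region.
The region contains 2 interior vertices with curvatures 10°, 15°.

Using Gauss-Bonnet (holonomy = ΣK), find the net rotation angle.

Holonomy = total enclosed curvature = 10° + 15° = 25°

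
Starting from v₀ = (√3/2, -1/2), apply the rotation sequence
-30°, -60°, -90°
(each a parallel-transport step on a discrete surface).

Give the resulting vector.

Total rotation: (-30°) + (-60°) + (-90°) = -180° ≡ 180° (mod 360°). Final vector: (-0.8660, 0.5000)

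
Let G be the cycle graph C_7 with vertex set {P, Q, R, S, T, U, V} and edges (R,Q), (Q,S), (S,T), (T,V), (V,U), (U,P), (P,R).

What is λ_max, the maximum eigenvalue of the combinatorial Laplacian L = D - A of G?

The cycle graph C_n has Laplacian eigenvalues λ_k = 2 − 2cos(2πk/n), k = 0, 1, …, n−1. Here n = 7:
k=0: 2 − 2cos(0) = 0.0; k=1: 2 − 2cos(2π/7) = 0.753; k=2: 2 − 2cos(4π/7) = 2.445; k=3: 2 − 2cos(6π/7) = 3.8019; k=4: 2 − 2cos(8π/7) = 3.8019; k=5: 2 − 2cos(10π/7) = 2.445; k=6: 2 − 2cos(12π/7) = 0.753.
Laplacian eigenvalues: [0.0, 0.753, 0.753, 2.445, 2.445, 3.8019, 3.8019]. Largest eigenvalue (spectral radius) = 3.8019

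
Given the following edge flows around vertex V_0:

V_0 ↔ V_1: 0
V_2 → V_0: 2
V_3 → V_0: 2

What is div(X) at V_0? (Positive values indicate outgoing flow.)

Divergence = sum of outgoing flows = 0 + (-2) + (-2) = -4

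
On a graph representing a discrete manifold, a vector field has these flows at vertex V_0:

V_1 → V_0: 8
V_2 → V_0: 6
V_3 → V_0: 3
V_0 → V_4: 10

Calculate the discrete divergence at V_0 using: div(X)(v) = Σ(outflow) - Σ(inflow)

Divergence = sum of outgoing flows = (-8) + (-6) + (-3) + 10 = -7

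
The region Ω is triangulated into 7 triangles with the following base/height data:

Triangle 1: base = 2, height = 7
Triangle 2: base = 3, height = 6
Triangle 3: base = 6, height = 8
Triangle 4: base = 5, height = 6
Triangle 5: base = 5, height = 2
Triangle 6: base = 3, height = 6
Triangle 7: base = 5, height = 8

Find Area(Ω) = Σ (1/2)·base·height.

(1/2)×2×7 + (1/2)×3×6 + (1/2)×6×8 + (1/2)×5×6 + (1/2)×5×2 + (1/2)×3×6 + (1/2)×5×8 = 89.0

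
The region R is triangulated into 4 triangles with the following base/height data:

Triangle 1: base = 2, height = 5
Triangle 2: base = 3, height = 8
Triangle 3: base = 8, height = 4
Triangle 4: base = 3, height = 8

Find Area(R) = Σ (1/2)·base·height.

(1/2)×2×5 + (1/2)×3×8 + (1/2)×8×4 + (1/2)×3×8 = 45.0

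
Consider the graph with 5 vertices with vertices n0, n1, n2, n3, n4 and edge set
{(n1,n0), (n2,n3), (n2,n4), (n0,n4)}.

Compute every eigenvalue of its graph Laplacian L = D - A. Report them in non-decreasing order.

Degrees: deg(n0) = 2, deg(n1) = 1, deg(n2) = 2, deg(n3) = 1, deg(n4) = 2.
L = D − A with rows/columns ordered (n0, n1, n2, n3, n4):
  [ 2, -1,  0,  0, -1]
  [-1,  1,  0,  0,  0]
  [ 0,  0,  2, -1, -1]
  [ 0,  0, -1,  1,  0]
  [-1,  0, -1,  0,  2]
Characteristic polynomial: det(λI − L) = λ(λ² − 3λ + 1)(λ² − 5λ + 5).
Roots: λ = 0; (λ² − 3λ + 1) = 0 ⇒ λ = (3 ± √5)/2 ≈ 0.382, 2.618; (λ² − 5λ + 5) = 0 ⇒ λ = (5 ± √5)/2 ≈ 1.382, 3.618.
(Check: the roots sum (with multiplicity) to 8, matching trace L = Σdeg = 2·4 = 8.)
Laplacian eigenvalues (increasing order): [0.0, 0.382, 1.382, 2.618, 3.618]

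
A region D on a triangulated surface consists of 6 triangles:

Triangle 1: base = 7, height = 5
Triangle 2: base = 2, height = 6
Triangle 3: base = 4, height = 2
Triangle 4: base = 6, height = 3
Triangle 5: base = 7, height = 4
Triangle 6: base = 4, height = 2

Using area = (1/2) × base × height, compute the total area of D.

(1/2)×7×5 + (1/2)×2×6 + (1/2)×4×2 + (1/2)×6×3 + (1/2)×7×4 + (1/2)×4×2 = 54.5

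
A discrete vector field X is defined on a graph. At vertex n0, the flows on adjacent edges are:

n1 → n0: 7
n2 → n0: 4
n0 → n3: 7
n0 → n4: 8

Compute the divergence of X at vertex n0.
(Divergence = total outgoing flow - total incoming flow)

Divergence = sum of outgoing flows = (-7) + (-4) + 7 + 8 = 4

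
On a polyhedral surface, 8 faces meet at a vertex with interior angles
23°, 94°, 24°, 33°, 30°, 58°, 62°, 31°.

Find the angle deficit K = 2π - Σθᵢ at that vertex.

Sum of angles = 355°. K = 360° - 355° = 5° = π/36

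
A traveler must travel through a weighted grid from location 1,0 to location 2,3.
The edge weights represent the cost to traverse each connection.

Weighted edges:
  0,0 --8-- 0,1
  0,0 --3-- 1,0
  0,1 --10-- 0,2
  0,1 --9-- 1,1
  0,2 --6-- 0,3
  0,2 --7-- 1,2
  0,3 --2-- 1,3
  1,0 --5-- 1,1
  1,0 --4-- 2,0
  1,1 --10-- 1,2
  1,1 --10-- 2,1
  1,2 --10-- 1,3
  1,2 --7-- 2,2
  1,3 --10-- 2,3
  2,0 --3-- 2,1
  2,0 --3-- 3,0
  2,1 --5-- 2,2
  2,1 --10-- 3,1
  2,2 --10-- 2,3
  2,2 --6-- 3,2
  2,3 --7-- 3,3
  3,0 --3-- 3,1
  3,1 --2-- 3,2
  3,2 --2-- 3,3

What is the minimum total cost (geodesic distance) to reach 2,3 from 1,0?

Shortest path: 1,0 → 2,0 → 3,0 → 3,1 → 3,2 → 3,3 → 2,3, total weight = 21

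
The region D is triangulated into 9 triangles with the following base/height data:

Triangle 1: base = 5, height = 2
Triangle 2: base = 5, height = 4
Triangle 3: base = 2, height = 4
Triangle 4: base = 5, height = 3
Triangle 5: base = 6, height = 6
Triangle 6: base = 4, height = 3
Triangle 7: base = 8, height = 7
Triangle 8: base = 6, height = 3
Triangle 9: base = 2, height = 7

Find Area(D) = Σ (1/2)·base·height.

(1/2)×5×2 + (1/2)×5×4 + (1/2)×2×4 + (1/2)×5×3 + (1/2)×6×6 + (1/2)×4×3 + (1/2)×8×7 + (1/2)×6×3 + (1/2)×2×7 = 94.5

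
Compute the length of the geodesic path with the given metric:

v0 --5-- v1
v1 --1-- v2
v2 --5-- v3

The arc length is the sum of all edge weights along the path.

Arc length = 5 + 1 + 5 = 11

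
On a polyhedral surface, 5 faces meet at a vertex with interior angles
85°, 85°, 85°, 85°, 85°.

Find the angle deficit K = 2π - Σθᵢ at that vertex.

Sum of angles = 425°. K = 360° - 425° = -65° = -13π/36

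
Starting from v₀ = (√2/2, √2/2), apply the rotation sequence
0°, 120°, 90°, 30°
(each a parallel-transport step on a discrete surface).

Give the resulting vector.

Total rotation: 0° + 120° + 90° + 30° = 240° ≡ -120° (mod 360°). Final vector: (0.2588, -0.9659)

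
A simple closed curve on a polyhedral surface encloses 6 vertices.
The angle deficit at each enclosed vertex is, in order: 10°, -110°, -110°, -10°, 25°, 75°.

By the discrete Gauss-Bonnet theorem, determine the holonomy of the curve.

Holonomy = total enclosed curvature = 10° + (-110°) + (-110°) + (-10°) + 25° + 75° = -120°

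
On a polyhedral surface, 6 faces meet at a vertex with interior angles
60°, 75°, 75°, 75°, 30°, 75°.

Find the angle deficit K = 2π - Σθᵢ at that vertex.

Sum of angles = 390°. K = 360° - 390° = -30° = -π/6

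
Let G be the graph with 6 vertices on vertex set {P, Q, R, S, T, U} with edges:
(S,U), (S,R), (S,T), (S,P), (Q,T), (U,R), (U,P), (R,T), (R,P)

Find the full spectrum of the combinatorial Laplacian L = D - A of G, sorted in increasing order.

Degrees: deg(P) = 3, deg(Q) = 1, deg(R) = 4, deg(S) = 4, deg(T) = 3, deg(U) = 3.
L = D − A with rows/columns ordered (P, Q, R, S, T, U):
  [ 3,  0, -1, -1,  0, -1]
  [ 0,  1,  0,  0, -1,  0]
  [-1,  0,  4, -1, -1, -1]
  [-1,  0, -1,  4, -1, -1]
  [ 0, -1, -1, -1,  3,  0]
  [-1,  0, -1, -1,  0,  3]
Characteristic polynomial: det(λI − L) = λ(λ² − 6λ + 4)(λ − 3)(λ − 4)(λ − 5).
Roots: λ = 0; (λ² − 6λ + 4) = 0 ⇒ λ = 3 ± √5 ≈ 0.7639, 5.2361; (λ − 3) = 0 ⇒ λ = 3; (λ − 4) = 0 ⇒ λ = 4; (λ − 5) = 0 ⇒ λ = 5.
(Check: the roots sum (with multiplicity) to 18, matching trace L = Σdeg = 2·9 = 18.)
Laplacian eigenvalues (increasing order): [0.0, 0.7639, 3.0, 4.0, 5.0, 5.2361]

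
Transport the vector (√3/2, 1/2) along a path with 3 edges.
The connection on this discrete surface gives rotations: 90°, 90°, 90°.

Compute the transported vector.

Total rotation: 90° + 90° + 90° = 270° ≡ -90° (mod 360°). Final vector: (0.5000, -0.8660)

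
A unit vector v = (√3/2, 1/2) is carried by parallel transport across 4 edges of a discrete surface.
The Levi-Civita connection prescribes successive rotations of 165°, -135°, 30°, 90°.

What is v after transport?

Total rotation: 165° + (-135°) + 30° + 90° = 150°. Final vector: (-1, 0)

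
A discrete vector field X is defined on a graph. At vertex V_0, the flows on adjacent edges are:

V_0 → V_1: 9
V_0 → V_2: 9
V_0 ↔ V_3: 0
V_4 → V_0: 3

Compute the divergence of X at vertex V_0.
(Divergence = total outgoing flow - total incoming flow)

Divergence = sum of outgoing flows = 9 + 9 + 0 + (-3) = 15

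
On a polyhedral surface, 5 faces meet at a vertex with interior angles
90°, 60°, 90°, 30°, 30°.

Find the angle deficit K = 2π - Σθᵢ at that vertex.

Sum of angles = 300°. K = 360° - 300° = 60°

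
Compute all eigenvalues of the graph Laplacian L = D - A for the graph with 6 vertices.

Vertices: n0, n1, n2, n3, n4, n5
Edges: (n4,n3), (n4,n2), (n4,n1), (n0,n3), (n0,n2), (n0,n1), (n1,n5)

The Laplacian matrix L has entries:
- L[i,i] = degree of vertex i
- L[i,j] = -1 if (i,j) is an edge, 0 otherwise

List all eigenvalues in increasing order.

Degrees: deg(n0) = 3, deg(n1) = 3, deg(n2) = 2, deg(n3) = 2, deg(n4) = 3, deg(n5) = 1.
L = D − A with rows/columns ordered (n0, n1, n2, n3, n4, n5):
  [ 3, -1, -1, -1,  0,  0]
  [-1,  3,  0,  0, -1, -1]
  [-1,  0,  2,  0, -1,  0]
  [-1,  0,  0,  2, -1,  0]
  [ 0, -1, -1, -1,  3,  0]
  [ 0, -1,  0,  0,  0,  1]
Characteristic polynomial: det(λI − L) = λ(λ² − 6λ + 4)(λ − 2)(λ − 3)².
Roots: λ = 0; (λ² − 6λ + 4) = 0 ⇒ λ = 3 ± √5 ≈ 0.7639, 5.2361; (λ − 2) = 0 ⇒ λ = 2; (λ − 3) = 0 ⇒ λ = 3 (multiplicity 2).
(Check: the roots sum (with multiplicity) to 14, matching trace L = Σdeg = 2·7 = 14.)
Laplacian eigenvalues (increasing order): [0.0, 0.7639, 2.0, 3.0, 3.0, 5.2361]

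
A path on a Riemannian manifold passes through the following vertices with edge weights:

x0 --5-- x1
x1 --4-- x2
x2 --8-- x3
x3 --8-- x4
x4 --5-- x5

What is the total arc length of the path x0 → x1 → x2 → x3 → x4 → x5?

Arc length = 5 + 4 + 8 + 8 + 5 = 30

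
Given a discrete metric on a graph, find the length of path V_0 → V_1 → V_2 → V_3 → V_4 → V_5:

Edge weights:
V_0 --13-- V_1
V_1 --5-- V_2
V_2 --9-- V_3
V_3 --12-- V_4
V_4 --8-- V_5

Arc length = 13 + 5 + 9 + 12 + 8 = 47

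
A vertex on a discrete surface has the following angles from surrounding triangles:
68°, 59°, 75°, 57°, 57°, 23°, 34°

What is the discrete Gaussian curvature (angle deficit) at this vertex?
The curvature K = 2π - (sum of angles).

Sum of angles = 373°. K = 360° - 373° = -13° = -13π/180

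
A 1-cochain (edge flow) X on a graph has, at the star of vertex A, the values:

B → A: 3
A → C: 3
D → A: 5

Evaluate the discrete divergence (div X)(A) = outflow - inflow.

Divergence = sum of outgoing flows = (-3) + 3 + (-5) = -5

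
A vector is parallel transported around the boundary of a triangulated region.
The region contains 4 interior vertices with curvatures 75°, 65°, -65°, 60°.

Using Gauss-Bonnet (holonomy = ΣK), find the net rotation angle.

Holonomy = total enclosed curvature = 75° + 65° + (-65°) + 60° = 135°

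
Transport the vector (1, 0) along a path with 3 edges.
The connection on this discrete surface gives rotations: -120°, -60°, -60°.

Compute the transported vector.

Total rotation: (-120°) + (-60°) + (-60°) = -240° ≡ 120° (mod 360°). Final vector: (-0.5000, 0.8660)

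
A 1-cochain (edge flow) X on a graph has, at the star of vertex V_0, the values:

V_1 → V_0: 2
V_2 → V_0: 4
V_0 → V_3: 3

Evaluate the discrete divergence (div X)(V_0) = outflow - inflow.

Divergence = sum of outgoing flows = (-2) + (-4) + 3 = -3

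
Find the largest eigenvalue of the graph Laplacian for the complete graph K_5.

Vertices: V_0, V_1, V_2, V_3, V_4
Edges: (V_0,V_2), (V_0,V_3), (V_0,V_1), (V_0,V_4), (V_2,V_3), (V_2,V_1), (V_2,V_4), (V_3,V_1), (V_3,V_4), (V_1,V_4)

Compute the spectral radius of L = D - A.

For the complete graph K_n, L = nI − J (J = all-ones matrix). J has eigenvalues n (once, eigenvector 𝟙) and 0 (multiplicity n−1), so L has eigenvalues 0 (once) and n (multiplicity n−1). Here n = 5: eigenvalue 0 once and 5 with multiplicity 4.
Laplacian eigenvalues: [0.0, 5.0, 5.0, 5.0, 5.0]. Largest eigenvalue (spectral radius) = 5.0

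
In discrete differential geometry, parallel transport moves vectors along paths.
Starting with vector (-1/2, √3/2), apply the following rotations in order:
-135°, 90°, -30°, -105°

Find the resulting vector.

Total rotation: (-135°) + 90° + (-30°) + (-105°) = -180° ≡ 180° (mod 360°). Final vector: (0.5000, -0.8660)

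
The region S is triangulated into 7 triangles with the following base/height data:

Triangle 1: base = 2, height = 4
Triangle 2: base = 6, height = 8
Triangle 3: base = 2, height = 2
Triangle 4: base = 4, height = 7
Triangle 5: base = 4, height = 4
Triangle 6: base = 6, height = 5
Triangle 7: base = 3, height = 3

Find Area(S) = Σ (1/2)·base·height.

(1/2)×2×4 + (1/2)×6×8 + (1/2)×2×2 + (1/2)×4×7 + (1/2)×4×4 + (1/2)×6×5 + (1/2)×3×3 = 71.5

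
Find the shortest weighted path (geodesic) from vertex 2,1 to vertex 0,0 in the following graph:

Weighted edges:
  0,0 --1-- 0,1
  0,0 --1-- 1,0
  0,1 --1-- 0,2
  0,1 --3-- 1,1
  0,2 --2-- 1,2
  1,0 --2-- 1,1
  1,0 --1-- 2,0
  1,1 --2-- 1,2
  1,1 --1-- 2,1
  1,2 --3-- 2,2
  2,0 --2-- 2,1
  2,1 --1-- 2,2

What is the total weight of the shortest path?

Shortest path: 2,1 → 1,1 → 1,0 → 0,0, total weight = 4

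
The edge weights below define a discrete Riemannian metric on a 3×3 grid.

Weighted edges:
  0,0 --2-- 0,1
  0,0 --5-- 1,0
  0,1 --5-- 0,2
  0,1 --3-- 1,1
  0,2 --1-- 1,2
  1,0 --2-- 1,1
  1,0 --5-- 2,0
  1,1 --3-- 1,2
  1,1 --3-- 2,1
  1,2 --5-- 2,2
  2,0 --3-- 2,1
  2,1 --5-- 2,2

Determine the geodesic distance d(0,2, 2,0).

Shortest path: 0,2 → 1,2 → 1,1 → 2,1 → 2,0, total weight = 10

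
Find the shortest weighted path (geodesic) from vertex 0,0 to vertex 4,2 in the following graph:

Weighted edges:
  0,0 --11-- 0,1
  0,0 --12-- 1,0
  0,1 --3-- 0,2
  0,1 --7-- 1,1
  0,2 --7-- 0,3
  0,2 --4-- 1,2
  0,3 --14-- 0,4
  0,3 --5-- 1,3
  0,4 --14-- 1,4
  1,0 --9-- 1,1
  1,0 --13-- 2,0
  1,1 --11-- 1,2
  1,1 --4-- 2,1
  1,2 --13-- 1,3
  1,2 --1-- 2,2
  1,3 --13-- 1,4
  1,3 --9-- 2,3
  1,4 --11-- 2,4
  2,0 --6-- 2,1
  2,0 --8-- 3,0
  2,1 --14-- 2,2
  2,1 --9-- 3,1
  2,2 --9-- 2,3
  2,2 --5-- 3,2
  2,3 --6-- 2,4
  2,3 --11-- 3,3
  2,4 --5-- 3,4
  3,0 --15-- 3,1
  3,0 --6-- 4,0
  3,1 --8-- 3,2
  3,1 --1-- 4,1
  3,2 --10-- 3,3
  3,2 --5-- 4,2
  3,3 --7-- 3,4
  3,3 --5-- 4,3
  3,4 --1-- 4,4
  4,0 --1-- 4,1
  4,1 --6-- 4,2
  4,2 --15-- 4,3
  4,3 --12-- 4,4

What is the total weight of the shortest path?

Shortest path: 0,0 → 0,1 → 0,2 → 1,2 → 2,2 → 3,2 → 4,2, total weight = 29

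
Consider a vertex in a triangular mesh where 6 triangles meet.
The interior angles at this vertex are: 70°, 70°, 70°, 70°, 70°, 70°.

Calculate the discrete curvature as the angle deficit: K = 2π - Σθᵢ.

Sum of angles = 420°. K = 360° - 420° = -60° = -π/3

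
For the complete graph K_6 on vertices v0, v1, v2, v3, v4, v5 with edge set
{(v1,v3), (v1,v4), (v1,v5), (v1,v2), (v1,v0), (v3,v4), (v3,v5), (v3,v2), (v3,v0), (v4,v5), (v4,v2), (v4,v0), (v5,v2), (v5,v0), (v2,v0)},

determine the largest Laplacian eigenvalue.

For the complete graph K_n, L = nI − J (J = all-ones matrix). J has eigenvalues n (once, eigenvector 𝟙) and 0 (multiplicity n−1), so L has eigenvalues 0 (once) and n (multiplicity n−1). Here n = 6: eigenvalue 0 once and 6 with multiplicity 5.
Laplacian eigenvalues: [0.0, 6.0, 6.0, 6.0, 6.0, 6.0]. Largest eigenvalue (spectral radius) = 6.0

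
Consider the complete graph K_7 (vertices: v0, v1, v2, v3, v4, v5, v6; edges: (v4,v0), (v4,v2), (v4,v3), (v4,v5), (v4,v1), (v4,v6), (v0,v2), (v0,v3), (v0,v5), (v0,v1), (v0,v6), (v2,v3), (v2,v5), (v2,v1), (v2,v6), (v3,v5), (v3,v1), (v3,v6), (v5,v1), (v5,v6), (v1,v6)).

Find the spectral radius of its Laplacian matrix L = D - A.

For the complete graph K_n, L = nI − J (J = all-ones matrix). J has eigenvalues n (once, eigenvector 𝟙) and 0 (multiplicity n−1), so L has eigenvalues 0 (once) and n (multiplicity n−1). Here n = 7: eigenvalue 0 once and 7 with multiplicity 6.
Laplacian eigenvalues: [0.0, 7.0, 7.0, 7.0, 7.0, 7.0, 7.0]. Largest eigenvalue (spectral radius) = 7.0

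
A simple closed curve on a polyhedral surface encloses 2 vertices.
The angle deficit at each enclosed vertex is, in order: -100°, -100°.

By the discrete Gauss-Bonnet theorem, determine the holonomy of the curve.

Holonomy = total enclosed curvature = (-100°) + (-100°) = -200°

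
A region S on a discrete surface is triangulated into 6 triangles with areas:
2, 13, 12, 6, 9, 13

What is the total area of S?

2 + 13 + 12 + 6 + 9 + 13 = 55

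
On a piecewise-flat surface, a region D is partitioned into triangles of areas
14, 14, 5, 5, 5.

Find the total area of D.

14 + 14 + 5 + 5 + 5 = 43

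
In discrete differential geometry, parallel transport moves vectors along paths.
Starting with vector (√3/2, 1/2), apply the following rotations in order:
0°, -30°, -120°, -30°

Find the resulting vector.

Total rotation: 0° + (-30°) + (-120°) + (-30°) = -180° ≡ 180° (mod 360°). Final vector: (-0.8660, -0.5000)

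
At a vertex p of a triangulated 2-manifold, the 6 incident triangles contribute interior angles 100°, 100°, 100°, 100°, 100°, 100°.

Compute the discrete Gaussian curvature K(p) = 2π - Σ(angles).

Sum of angles = 600°. K = 360° - 600° = -240° = -4π/3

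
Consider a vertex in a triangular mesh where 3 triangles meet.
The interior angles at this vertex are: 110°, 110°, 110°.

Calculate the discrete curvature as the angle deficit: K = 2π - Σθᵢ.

Sum of angles = 330°. K = 360° - 330° = 30° = π/6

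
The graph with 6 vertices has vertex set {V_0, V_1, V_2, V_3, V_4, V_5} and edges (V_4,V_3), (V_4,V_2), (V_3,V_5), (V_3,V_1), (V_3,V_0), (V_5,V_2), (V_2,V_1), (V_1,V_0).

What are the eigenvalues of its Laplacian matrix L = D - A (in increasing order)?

Degrees: deg(V_0) = 2, deg(V_1) = 3, deg(V_2) = 3, deg(V_3) = 4, deg(V_4) = 2, deg(V_5) = 2.
L = D − A with rows/columns ordered (V_0, V_1, V_2, V_3, V_4, V_5):
  [ 2, -1,  0, -1,  0,  0]
  [-1,  3, -1, -1,  0,  0]
  [ 0, -1,  3,  0, -1, -1]
  [-1, -1,  0,  4, -1, -1]
  [ 0,  0, -1, -1,  2,  0]
  [ 0,  0, -1, -1,  0,  2]
Characteristic polynomial: det(λI − L) = λ(λ² − 7λ + 8)(λ − 2)(λ − 3)(λ − 4).
Roots: λ = 0; (λ² − 7λ + 8) = 0 ⇒ λ = (7 ± √17)/2 ≈ 1.4384, 5.5616; (λ − 2) = 0 ⇒ λ = 2; (λ − 3) = 0 ⇒ λ = 3; (λ − 4) = 0 ⇒ λ = 4.
(Check: the roots sum (with multiplicity) to 16, matching trace L = Σdeg = 2·8 = 16.)
Laplacian eigenvalues (increasing order): [0.0, 1.4384, 2.0, 3.0, 4.0, 5.5616]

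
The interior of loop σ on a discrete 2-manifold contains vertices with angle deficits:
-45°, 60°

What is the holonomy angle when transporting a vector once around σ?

Holonomy = total enclosed curvature = (-45°) + 60° = 15°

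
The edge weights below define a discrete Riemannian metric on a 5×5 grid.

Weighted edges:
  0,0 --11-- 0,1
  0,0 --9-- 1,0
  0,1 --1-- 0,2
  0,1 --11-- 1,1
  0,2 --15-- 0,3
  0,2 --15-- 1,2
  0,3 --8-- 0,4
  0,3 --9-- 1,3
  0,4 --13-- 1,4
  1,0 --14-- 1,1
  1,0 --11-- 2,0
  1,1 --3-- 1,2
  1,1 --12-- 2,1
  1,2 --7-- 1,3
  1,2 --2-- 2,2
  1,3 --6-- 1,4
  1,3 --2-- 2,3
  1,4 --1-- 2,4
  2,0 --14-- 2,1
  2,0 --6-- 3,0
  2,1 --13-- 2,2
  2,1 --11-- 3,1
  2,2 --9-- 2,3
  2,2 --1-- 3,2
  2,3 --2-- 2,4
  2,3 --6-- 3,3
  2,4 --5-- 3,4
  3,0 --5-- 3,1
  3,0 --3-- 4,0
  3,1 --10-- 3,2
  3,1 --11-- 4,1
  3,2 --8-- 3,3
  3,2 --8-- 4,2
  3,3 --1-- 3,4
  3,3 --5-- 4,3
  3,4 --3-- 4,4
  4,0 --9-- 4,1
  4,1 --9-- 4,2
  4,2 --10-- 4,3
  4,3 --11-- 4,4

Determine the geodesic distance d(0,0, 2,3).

Shortest path: 0,0 → 0,1 → 1,1 → 1,2 → 1,3 → 2,3, total weight = 34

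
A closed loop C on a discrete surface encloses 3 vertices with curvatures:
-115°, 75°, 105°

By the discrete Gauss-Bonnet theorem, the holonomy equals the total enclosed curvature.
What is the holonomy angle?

Holonomy = total enclosed curvature = (-115°) + 75° + 105° = 65°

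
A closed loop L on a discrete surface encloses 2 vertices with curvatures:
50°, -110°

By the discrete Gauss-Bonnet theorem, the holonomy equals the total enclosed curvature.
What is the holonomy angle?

Holonomy = total enclosed curvature = 50° + (-110°) = -60°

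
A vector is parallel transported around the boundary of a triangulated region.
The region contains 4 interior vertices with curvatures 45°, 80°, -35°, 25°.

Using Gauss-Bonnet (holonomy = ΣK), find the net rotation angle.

Holonomy = total enclosed curvature = 45° + 80° + (-35°) + 25° = 115°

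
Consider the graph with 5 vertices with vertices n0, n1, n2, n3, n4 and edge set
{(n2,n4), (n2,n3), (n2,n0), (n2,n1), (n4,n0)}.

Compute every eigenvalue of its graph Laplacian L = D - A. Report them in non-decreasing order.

Degrees: deg(n0) = 2, deg(n1) = 1, deg(n2) = 4, deg(n3) = 1, deg(n4) = 2.
L = D − A with rows/columns ordered (n0, n1, n2, n3, n4):
  [ 2,  0, -1,  0, -1]
  [ 0,  1, -1,  0,  0]
  [-1, -1,  4, -1, -1]
  [ 0,  0, -1,  1,  0]
  [-1,  0, -1,  0,  2]
Characteristic polynomial: det(λI − L) = λ(λ − 1)²(λ − 3)(λ − 5).
Roots: λ = 0; (λ − 1) = 0 ⇒ λ = 1 (multiplicity 2); (λ − 3) = 0 ⇒ λ = 3; (λ − 5) = 0 ⇒ λ = 5.
(Check: the roots sum (with multiplicity) to 10, matching trace L = Σdeg = 2·5 = 10.)
Laplacian eigenvalues (increasing order): [0.0, 1.0, 1.0, 3.0, 5.0]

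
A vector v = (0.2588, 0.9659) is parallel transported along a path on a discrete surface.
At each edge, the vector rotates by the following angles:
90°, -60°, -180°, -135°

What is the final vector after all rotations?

Total rotation: 90° + (-60°) + (-180°) + (-135°) = -285° ≡ 75° (mod 360°). Final vector: (-0.8660, 0.5000)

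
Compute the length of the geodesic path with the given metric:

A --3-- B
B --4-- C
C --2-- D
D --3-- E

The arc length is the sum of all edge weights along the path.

Arc length = 3 + 4 + 2 + 3 = 12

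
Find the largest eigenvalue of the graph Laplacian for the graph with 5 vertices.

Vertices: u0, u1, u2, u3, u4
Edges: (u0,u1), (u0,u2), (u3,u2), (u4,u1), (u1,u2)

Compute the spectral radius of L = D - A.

Degrees: deg(u0) = 2, deg(u1) = 3, deg(u2) = 3, deg(u3) = 1, deg(u4) = 1.
L = D − A with rows/columns ordered (u0, u1, u2, u3, u4):
  [ 2, -1, -1,  0,  0]
  [-1,  3, -1,  0, -1]
  [-1, -1,  3, -1,  0]
  [ 0,  0, -1,  1,  0]
  [ 0, -1,  0,  0,  1]
Characteristic polynomial: det(λI − L) = λ(λ² − 5λ + 3)(λ² − 5λ + 5).
Roots: λ = 0; (λ² − 5λ + 3) = 0 ⇒ λ = (5 ± √13)/2 ≈ 0.6972, 4.3028; (λ² − 5λ + 5) = 0 ⇒ λ = (5 ± √5)/2 ≈ 1.382, 3.618.
(Check: the roots sum (with multiplicity) to 10, matching trace L = Σdeg = 2·5 = 10.)
Laplacian eigenvalues: [0.0, 0.6972, 1.382, 3.618, 4.3028]. Largest eigenvalue (spectral radius) = 4.3028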